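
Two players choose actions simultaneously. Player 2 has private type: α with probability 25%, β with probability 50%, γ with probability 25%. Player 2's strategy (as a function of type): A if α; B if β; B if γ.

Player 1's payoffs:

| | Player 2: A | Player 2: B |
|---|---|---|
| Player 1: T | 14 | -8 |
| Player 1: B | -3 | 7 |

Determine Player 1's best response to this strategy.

E[T] = 0.25·(14) + 0.5·(-8) + 0.25·(-8) = -2.5
E[B] = 0.25·(-3) + 0.5·(7) + 0.25·(7) = 4.5
Best response: B (4.5 is the largest).

B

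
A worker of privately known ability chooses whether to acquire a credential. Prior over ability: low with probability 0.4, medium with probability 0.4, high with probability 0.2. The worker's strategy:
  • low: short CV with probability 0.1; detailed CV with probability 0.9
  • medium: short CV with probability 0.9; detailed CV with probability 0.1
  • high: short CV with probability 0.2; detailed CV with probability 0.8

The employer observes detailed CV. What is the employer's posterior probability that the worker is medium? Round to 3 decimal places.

0.071

P(detailed CV) = 0.4·0.9 + 0.4·0.1 + 0.2·0.8 = 0.56
P(medium | detailed CV) = (0.4·0.1) / 0.56 = 0.04 / 0.56 = 0.0714286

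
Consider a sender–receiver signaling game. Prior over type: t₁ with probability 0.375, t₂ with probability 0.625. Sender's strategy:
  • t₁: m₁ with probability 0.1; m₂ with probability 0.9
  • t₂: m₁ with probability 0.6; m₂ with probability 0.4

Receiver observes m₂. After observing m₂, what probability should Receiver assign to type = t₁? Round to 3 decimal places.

P(m₂) = 0.375·0.9 + 0.625·0.4 = 0.5875
P(t₁ | m₂) = (0.375·0.9) / 0.5875 = 0.3375 / 0.5875 = 0.574468

0.574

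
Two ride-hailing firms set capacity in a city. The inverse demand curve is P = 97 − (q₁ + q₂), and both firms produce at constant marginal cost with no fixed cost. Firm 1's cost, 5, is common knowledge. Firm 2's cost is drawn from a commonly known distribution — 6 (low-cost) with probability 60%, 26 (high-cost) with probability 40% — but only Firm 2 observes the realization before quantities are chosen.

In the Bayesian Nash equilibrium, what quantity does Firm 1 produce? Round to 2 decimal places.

33.67

Firm 2 with cost c maximizes (97 − (q₁+q₂) − c)·q₂, giving q₂(c) = (97 − c − q₁)/2.
E[c₂] = 0.6·6 + 0.4·26 = 14
Firm 1's FOC against E[q₂] yields q₁ = (97 − 2·5 + E[c₂])/3 = (97 − 10 + 14)/3 = 33.6667.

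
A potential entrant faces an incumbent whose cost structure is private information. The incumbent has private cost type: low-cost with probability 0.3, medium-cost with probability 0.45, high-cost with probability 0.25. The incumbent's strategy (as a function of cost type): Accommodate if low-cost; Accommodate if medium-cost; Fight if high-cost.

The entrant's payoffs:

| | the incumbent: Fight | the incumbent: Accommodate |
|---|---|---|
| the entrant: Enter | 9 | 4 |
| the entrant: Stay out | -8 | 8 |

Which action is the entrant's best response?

Enter

E[Enter] = 0.3·(4) + 0.45·(4) + 0.25·(9) = 5.25
E[Stay out] = 0.3·(8) + 0.45·(8) + 0.25·(-8) = 4
Best response: Enter (5.25 is the largest).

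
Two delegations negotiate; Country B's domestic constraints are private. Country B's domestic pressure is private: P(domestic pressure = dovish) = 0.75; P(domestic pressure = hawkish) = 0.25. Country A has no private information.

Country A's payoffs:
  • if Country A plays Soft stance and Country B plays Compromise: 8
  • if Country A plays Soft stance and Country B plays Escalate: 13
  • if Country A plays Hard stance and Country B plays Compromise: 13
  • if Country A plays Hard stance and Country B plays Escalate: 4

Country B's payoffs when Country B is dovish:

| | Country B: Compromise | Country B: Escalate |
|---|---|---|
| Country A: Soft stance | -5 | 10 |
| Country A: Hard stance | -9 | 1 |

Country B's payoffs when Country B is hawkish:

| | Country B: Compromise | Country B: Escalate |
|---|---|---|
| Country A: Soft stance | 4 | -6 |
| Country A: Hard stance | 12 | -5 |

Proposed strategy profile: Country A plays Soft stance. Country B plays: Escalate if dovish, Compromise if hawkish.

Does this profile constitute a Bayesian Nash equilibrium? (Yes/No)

Country A plays Soft stance: E[Soft stance] = 0.75·(13) + 0.25·(8) = 11.75; E[Hard stance] = 6.25. Best-responding. ✓
Country B (domestic pressure dovish), facing Soft stance: Compromise gives -5, Escalate gives 10. Proposed Escalate is best. ✓
Country B (domestic pressure hawkish), facing Soft stance: Compromise gives 4, Escalate gives -6. Proposed Compromise is best. ✓

Yes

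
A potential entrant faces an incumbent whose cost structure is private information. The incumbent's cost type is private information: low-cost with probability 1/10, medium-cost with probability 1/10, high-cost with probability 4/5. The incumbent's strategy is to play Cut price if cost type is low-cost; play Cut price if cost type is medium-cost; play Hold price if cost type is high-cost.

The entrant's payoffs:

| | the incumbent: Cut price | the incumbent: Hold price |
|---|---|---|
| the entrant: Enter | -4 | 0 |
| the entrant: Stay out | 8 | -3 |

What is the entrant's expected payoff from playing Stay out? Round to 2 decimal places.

-0.80

E[Stay out] = 1/10·8 + 1/10·8 + 4/5·(-3) = 4/5 + 4/5 + (-12/5) = -4/5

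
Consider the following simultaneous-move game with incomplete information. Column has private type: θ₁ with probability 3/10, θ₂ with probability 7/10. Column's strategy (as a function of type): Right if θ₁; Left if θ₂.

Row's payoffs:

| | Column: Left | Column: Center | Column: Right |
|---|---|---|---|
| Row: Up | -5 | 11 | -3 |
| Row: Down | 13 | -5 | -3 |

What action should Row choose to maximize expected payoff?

Down

Compute Row's expected payoff for each action, taking the expectation over Column's type.
E[Up] = 3/10·(-3) + 7/10·(-5) = -22/5
E[Down] = 3/10·(-3) + 7/10·(13) = 41/5
Best response: Down (41/5 is the largest).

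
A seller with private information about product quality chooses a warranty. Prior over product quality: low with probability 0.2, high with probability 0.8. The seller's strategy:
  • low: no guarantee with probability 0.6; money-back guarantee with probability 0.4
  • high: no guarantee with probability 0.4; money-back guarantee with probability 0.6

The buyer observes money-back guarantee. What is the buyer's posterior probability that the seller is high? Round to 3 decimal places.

0.857

P(money-back guarantee) = 0.2·0.4 + 0.8·0.6 = 0.56
P(high | money-back guarantee) = (0.8·0.6) / 0.56 = 0.48 / 0.56 = 0.857143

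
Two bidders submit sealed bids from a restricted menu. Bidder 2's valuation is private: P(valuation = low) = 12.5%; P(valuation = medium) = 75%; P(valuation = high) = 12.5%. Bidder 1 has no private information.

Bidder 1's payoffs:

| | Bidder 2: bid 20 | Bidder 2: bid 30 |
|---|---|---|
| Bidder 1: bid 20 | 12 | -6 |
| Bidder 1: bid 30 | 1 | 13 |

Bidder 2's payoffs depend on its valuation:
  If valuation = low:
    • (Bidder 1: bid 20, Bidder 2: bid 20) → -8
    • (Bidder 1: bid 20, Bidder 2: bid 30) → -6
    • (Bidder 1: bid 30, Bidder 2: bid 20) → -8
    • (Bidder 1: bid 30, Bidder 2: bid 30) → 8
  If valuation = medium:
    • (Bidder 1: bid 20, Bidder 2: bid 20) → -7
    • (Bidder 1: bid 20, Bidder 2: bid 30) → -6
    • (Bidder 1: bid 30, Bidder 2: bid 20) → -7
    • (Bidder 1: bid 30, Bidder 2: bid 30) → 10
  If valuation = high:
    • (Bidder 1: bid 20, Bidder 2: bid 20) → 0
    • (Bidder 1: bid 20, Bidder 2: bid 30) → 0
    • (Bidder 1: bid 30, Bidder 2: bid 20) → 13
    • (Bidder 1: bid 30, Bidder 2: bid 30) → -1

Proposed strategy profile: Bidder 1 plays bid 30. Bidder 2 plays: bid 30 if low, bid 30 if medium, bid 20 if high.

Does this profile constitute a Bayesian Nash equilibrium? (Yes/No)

Bidder 1 plays bid 30: E[bid 30] = 0.125·(13) + 0.75·(13) + 0.125·(1) = 11.5; E[bid 20] = -3.75. Best-responding. ✓
Bidder 2 (valuation low), facing bid 30: bid 20 gives -8, bid 30 gives 8. Proposed bid 30 is best. ✓
Bidder 2 (valuation medium), facing bid 30: bid 20 gives -7, bid 30 gives 10. Proposed bid 30 is best. ✓
Bidder 2 (valuation high), facing bid 30: bid 20 gives 13, bid 30 gives -1. Proposed bid 20 is best. ✓

Yes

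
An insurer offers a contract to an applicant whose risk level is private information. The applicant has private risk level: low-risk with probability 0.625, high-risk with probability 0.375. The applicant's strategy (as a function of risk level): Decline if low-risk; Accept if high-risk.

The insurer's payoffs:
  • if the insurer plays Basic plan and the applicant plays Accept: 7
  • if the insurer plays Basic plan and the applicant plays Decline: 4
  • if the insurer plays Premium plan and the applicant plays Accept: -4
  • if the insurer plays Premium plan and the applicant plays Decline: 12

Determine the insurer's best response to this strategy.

E[Basic plan] = 0.625·(4) + 0.375·(7) = 5.125
E[Premium plan] = 0.625·(12) + 0.375·(-4) = 6
Best response: Premium plan (6 is the largest).

Premium plan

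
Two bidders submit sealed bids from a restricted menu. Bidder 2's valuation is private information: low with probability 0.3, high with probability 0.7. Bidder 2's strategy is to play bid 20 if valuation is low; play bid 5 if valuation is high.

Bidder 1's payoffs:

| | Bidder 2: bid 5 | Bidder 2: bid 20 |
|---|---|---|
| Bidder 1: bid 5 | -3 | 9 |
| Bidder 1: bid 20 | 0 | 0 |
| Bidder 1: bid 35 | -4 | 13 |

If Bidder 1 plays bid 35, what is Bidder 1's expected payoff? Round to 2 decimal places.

1.10

E[bid 35] = 0.3·13 + 0.7·(-4) = 3.9 + (-2.8) = 1.1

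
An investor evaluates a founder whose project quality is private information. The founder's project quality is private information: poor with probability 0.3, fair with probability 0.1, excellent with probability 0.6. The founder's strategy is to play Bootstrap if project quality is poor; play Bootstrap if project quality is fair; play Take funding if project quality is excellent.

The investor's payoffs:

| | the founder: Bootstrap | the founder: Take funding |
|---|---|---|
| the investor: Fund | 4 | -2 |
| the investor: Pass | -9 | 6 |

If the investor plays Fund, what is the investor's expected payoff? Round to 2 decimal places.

0.40

E[Fund] = 0.3·4 + 0.1·4 + 0.6·(-2) = 1.2 + 0.4 + (-1.2) = 0.4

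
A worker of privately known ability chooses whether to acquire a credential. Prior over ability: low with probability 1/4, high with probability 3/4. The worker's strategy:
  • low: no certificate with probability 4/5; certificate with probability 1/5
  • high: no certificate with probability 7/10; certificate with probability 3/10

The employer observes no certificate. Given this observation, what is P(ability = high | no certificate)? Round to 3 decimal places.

P(no certificate) = (1/4)·(4/5) + (3/4)·(7/10) = 29/40
P(high | no certificate) = ((3/4)·(7/10)) / (29/40) = (21/40) / (29/40) = 21/29

0.724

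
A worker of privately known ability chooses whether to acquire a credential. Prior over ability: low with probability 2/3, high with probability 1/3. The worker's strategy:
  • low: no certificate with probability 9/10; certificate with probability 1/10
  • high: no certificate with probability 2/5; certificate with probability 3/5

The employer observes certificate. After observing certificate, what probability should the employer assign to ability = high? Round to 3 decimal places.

0.750

P(certificate) = (2/3)·(1/10) + (1/3)·(3/5) = 4/15
P(high | certificate) = ((1/3)·(3/5)) / (4/15) = (1/5) / (4/15) = 3/4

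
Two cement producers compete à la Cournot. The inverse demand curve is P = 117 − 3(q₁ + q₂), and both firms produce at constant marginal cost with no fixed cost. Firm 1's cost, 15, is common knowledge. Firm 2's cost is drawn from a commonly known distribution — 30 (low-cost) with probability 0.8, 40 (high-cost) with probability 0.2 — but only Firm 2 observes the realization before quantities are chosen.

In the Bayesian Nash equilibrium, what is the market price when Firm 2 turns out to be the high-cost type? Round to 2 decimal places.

58.67

Firm 2 with cost c maximizes (117 − 3(q₁+q₂) − c)·q₂, giving q₂(c) = (117 − c − 3q₁)/6.
E[c₂] = 0.8·30 + 0.2·40 = 32
Firm 1's FOC against E[q₂] yields q₁ = (117 − 2·15 + E[c₂])/9 = (117 − 30 + 32)/9 = 13.2222.
q₂(high-cost) = 6.22222, so P = 117 − 3·(13.2222 + 6.22222) = 58.6667.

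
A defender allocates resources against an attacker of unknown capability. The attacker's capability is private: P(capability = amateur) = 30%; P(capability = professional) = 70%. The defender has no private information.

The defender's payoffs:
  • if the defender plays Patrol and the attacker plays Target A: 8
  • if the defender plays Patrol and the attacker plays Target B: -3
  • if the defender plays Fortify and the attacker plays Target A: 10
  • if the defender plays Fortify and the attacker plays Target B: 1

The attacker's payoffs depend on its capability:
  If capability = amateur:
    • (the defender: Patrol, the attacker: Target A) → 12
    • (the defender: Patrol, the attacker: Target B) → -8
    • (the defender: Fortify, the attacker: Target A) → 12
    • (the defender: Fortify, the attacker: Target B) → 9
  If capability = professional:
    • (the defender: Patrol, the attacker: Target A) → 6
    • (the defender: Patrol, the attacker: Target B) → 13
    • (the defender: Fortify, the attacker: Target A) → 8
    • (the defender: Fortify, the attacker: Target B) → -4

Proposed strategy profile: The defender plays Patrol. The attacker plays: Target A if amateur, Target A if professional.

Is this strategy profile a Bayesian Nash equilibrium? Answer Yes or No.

A profile is a BNE iff every type of every player is best-responding given beliefs about the other side.
The defender plays Patrol: E[Patrol] = 0.3·(8) + 0.7·(8) = 8; E[Fortify] = 10. Not best-responding. ✗
The attacker (capability amateur), facing Patrol: Target A gives 12, Target B gives -8. Proposed Target A is best. ✓
The attacker (capability professional), facing Patrol: Target A gives 6, Target B gives 13. Proposed Target A is not best — profitable deviation exists. ✗

No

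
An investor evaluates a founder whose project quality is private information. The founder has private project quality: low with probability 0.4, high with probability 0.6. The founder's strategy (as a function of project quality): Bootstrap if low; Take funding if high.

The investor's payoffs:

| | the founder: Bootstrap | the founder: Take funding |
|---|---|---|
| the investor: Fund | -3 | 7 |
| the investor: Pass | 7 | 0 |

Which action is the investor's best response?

E[Fund] = 0.4·(-3) + 0.6·(7) = 3
E[Pass] = 0.4·(7) + 0.6·(0) = 2.8
Best response: Fund (3 is the largest).

Fund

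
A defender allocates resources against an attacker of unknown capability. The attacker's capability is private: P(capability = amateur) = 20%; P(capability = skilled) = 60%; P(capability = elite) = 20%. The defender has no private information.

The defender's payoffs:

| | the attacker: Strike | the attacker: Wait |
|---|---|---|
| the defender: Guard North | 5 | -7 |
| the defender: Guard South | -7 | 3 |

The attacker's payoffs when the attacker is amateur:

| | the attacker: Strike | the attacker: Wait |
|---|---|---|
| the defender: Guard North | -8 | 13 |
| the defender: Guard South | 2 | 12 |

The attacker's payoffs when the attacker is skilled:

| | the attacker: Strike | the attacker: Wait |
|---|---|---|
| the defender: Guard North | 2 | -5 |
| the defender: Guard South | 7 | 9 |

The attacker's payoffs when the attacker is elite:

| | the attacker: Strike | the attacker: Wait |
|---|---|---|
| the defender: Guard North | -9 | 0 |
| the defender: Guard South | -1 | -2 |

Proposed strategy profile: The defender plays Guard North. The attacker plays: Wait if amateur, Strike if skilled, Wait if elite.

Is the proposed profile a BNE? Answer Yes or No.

The defender plays Guard North: E[Guard North] = 0.2·(-7) + 0.6·(5) + 0.2·(-7) = 0.2; E[Guard South] = -3. Best-responding. ✓
The attacker (capability amateur), facing Guard North: Strike gives -8, Wait gives 13. Proposed Wait is best. ✓
The attacker (capability skilled), facing Guard North: Strike gives 2, Wait gives -5. Proposed Strike is best. ✓
The attacker (capability elite), facing Guard North: Strike gives -9, Wait gives 0. Proposed Wait is best. ✓

Yes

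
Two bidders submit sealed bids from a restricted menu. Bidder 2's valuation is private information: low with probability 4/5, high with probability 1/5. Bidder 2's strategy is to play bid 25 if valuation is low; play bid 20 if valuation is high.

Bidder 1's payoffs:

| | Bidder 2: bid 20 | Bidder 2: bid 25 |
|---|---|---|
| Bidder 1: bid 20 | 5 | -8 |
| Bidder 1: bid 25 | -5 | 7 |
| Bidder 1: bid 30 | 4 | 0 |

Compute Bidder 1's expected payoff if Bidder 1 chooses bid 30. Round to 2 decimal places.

Take the expectation over Bidder 2's valuation, weighting each type's action by its prior probability.
E[bid 30] = 4/5·0 + 1/5·4 = 0 + 4/5 = 4/5

0.80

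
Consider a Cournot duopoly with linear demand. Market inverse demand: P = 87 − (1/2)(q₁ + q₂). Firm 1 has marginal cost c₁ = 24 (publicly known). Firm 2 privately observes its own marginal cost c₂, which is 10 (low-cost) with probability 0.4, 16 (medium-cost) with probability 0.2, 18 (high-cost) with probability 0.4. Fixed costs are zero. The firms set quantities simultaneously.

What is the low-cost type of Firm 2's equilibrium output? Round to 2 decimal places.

Type-c best response for Firm 2: q₂(c) = (87 − c) − q₁/2.
Firm 1 maximizes expected profit; its first-order condition is 87 − q₁ − (1/2)E[q₂] − 24 = 0.
Substituting E[q₂] and solving: E[c₂] = 14.4, so q₁ = (87 − 2·24 + 14.4)/(3/2) = 35.6.
q₂(low-cost) = (87 − 10 − (1/2)·35.6) = 59.2.

59.20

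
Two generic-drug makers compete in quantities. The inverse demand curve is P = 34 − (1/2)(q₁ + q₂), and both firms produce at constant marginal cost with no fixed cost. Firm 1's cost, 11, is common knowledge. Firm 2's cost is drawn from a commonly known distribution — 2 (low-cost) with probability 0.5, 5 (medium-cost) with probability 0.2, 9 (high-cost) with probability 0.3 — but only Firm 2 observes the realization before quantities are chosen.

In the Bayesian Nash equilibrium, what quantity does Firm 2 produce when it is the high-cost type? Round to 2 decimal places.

19.43

Firm 2 with cost c maximizes (34 − (1/2)(q₁+q₂) − c)·q₂, giving q₂(c) = (34 − c − (1/2)q₁).
E[c₂] = 0.5·2 + 0.2·5 + 0.3·9 = 4.7
Firm 1's FOC against E[q₂] yields q₁ = (34 − 2·11 + E[c₂])/(3/2) = (34 − 22 + 4.7)/(3/2) = 11.1333.
q₂(high-cost) = (34 − 9 − (1/2)·11.1333) = 19.4333.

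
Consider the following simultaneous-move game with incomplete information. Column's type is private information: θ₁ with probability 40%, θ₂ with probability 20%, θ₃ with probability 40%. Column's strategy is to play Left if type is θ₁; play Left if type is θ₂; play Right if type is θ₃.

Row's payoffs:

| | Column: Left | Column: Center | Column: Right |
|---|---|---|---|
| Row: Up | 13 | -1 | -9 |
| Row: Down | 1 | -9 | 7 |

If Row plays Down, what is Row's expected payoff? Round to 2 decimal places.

E[Down] = 0.4·1 + 0.2·1 + 0.4·7 = 0.4 + 0.2 + 2.8 = 3.4

3.40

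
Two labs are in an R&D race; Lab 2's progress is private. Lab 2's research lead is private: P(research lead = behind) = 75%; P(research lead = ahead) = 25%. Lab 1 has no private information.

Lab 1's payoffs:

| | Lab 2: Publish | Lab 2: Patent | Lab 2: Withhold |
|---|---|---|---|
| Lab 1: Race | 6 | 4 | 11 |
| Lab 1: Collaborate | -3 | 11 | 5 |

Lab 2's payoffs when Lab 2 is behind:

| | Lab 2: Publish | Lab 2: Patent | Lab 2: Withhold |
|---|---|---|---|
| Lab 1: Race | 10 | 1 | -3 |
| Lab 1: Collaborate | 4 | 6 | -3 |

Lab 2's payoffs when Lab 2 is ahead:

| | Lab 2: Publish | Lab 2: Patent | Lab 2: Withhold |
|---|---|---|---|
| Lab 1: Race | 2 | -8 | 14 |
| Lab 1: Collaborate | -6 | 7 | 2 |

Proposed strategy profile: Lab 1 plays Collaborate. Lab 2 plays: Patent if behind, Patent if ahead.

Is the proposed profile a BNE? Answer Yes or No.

Lab 1 plays Collaborate: E[Collaborate] = 0.75·(11) + 0.25·(11) = 11; E[Race] = 4. Best-responding. ✓
Lab 2 (research lead behind), facing Collaborate: Publish gives 4, Patent gives 6, Withhold gives -3. Proposed Patent is best. ✓
Lab 2 (research lead ahead), facing Collaborate: Publish gives -6, Patent gives 7, Withhold gives 2. Proposed Patent is best. ✓

Yes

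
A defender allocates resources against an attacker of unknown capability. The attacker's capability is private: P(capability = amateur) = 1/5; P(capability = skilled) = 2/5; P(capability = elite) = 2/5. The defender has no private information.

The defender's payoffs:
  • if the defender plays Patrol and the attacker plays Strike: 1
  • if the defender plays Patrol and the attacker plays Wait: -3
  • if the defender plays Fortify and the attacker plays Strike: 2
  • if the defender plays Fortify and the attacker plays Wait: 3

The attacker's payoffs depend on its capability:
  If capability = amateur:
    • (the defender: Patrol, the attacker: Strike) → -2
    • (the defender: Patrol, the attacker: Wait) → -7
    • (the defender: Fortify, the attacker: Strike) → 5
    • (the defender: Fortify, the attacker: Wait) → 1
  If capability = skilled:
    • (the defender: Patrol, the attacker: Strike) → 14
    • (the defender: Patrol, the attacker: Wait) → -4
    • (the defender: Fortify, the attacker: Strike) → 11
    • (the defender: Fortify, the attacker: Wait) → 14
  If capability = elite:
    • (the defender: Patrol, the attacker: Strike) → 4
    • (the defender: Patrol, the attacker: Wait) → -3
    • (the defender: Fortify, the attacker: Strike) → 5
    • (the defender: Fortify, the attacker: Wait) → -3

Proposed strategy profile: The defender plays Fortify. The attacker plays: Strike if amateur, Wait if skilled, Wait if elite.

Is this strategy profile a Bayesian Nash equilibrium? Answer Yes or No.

No

The defender plays Fortify: E[Fortify] = 1/5·(2) + 2/5·(3) + 2/5·(3) = 14/5; E[Patrol] = -11/5. Best-responding. ✓
The attacker (capability amateur), facing Fortify: Strike gives 5, Wait gives 1. Proposed Strike is best. ✓
The attacker (capability skilled), facing Fortify: Strike gives 11, Wait gives 14. Proposed Wait is best. ✓
The attacker (capability elite), facing Fortify: Strike gives 5, Wait gives -3. Proposed Wait is not best — profitable deviation exists. ✗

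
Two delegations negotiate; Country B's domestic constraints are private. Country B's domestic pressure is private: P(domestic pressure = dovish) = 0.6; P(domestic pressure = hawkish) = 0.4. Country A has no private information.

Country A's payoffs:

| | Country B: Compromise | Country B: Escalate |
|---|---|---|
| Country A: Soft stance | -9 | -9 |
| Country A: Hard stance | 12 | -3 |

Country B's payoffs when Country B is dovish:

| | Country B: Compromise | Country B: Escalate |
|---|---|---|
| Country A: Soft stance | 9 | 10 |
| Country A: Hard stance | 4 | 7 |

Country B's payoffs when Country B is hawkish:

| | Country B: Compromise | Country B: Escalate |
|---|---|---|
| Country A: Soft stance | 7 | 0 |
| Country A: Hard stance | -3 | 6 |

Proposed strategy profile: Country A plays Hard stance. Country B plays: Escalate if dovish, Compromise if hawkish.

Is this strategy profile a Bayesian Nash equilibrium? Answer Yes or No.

Country A plays Hard stance: E[Hard stance] = 0.6·(-3) + 0.4·(12) = 3; E[Soft stance] = -9. Best-responding. ✓
Country B (domestic pressure dovish), facing Hard stance: Compromise gives 4, Escalate gives 7. Proposed Escalate is best. ✓
Country B (domestic pressure hawkish), facing Hard stance: Compromise gives -3, Escalate gives 6. Proposed Compromise is not best — profitable deviation exists. ✗

No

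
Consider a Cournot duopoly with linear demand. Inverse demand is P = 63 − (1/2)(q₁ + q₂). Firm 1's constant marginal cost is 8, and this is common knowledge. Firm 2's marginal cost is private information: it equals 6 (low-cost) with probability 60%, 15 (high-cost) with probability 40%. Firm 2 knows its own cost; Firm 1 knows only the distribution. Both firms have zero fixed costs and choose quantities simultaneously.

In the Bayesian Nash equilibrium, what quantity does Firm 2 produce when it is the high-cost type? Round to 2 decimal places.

29.13

Type-c best response for Firm 2: q₂(c) = (63 − c) − q₁/2.
Firm 1 maximizes expected profit; its first-order condition is 63 − q₁ − (1/2)E[q₂] − 8 = 0.
Substituting E[q₂] and solving: E[c₂] = 9.6, so q₁ = (63 − 2·8 + 9.6)/(3/2) = 37.7333.
q₂(high-cost) = (63 − 15 − (1/2)·37.7333) = 29.1333.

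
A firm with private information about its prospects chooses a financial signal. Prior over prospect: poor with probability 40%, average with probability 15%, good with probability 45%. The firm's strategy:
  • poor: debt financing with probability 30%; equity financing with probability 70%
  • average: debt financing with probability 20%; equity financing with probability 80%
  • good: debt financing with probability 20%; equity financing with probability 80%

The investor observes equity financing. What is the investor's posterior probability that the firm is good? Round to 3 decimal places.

Apply Bayes' rule using the sender's strategy as the likelihood.
P(equity financing) = 0.4·0.7 + 0.15·0.8 + 0.45·0.8 = 0.76
P(good | equity financing) = (0.45·0.8) / 0.76 = 0.36 / 0.76 = 0.473684

0.474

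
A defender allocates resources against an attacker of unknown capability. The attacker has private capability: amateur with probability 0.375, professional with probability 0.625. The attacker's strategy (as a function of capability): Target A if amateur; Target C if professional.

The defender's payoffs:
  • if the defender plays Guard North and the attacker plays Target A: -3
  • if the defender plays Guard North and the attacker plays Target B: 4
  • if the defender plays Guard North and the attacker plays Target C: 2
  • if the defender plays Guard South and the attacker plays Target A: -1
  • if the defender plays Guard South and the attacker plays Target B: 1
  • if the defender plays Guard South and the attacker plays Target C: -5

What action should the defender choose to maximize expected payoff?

Guard North

Compute the defender's expected payoff for each action, taking the expectation over the attacker's type.
E[Guard North] = 0.375·(-3) + 0.625·(2) = 0.125
E[Guard South] = 0.375·(-1) + 0.625·(-5) = -3.5
Best response: Guard North (0.125 is the largest).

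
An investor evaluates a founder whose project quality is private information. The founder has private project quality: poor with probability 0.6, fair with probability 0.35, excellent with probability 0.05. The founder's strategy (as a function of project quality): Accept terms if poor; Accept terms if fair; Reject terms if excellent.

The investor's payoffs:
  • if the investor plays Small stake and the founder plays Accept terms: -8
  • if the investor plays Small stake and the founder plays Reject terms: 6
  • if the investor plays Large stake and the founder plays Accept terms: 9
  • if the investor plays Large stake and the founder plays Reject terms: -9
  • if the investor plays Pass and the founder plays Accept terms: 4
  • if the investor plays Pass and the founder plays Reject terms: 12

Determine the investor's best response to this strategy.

Large stake

E[Small stake] = 0.6·(-8) + 0.35·(-8) + 0.05·(6) = -7.3
E[Large stake] = 0.6·(9) + 0.35·(9) + 0.05·(-9) = 8.1
E[Pass] = 0.6·(4) + 0.35·(4) + 0.05·(12) = 4.4
Best response: Large stake (8.1 is the largest).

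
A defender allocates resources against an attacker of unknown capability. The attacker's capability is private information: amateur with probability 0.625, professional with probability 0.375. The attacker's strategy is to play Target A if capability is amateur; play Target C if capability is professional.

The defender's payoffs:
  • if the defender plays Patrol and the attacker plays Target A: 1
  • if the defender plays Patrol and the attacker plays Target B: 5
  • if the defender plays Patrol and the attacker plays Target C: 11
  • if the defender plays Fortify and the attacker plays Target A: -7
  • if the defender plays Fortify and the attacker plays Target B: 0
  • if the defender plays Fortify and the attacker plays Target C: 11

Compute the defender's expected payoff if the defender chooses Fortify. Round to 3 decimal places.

Take the expectation over the attacker's capability, weighting each type's action by its prior probability.
E[Fortify] = 0.625·(-7) + 0.375·11 = (-4.375) + 4.125 = -0.25

-0.250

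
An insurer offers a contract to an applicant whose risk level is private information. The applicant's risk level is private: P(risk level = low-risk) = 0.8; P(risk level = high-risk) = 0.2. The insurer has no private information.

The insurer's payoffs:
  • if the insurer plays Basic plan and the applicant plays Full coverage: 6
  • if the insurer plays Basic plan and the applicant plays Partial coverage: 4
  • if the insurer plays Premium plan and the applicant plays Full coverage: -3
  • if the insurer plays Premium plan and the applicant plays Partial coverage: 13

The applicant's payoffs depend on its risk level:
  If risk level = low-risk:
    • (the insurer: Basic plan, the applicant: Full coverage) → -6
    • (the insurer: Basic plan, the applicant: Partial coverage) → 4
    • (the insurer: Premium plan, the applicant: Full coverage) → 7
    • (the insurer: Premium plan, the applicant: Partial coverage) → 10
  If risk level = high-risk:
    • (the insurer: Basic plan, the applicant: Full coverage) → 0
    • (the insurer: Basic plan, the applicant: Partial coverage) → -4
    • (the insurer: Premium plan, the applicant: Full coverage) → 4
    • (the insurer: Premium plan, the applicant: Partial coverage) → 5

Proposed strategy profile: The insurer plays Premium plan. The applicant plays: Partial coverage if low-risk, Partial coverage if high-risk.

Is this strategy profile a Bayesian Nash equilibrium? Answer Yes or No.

Yes

A profile is a BNE iff every type of every player is best-responding given beliefs about the other side.
The insurer plays Premium plan: E[Premium plan] = 0.8·(13) + 0.2·(13) = 13; E[Basic plan] = 4. Best-responding. ✓
The applicant (risk level low-risk), facing Premium plan: Full coverage gives 7, Partial coverage gives 10. Proposed Partial coverage is best. ✓
The applicant (risk level high-risk), facing Premium plan: Full coverage gives 4, Partial coverage gives 5. Proposed Partial coverage is best. ✓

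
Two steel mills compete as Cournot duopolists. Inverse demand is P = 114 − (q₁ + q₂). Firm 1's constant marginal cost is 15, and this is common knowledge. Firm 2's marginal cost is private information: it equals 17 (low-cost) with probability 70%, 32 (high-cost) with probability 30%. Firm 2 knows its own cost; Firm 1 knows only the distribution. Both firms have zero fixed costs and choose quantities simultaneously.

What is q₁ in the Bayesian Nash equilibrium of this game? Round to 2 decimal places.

Firm 2 with cost c maximizes (114 − (q₁+q₂) − c)·q₂, giving q₂(c) = (114 − c − q₁)/2.
E[c₂] = 0.7·17 + 0.3·32 = 21.5
Firm 1's FOC against E[q₂] yields q₁ = (114 − 2·15 + E[c₂])/3 = (114 − 30 + 21.5)/3 = 35.1667.

35.17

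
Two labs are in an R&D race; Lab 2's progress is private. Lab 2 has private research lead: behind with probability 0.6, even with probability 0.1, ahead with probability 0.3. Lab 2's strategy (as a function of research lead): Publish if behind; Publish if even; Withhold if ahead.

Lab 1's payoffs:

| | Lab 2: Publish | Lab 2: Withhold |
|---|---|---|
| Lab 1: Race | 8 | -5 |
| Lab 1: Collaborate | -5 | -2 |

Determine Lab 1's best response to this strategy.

Compute Lab 1's expected payoff for each action, taking the expectation over Lab 2's type.
E[Race] = 0.6·(8) + 0.1·(8) + 0.3·(-5) = 4.1
E[Collaborate] = 0.6·(-5) + 0.1·(-5) + 0.3·(-2) = -4.1
Best response: Race (4.1 is the largest).

Race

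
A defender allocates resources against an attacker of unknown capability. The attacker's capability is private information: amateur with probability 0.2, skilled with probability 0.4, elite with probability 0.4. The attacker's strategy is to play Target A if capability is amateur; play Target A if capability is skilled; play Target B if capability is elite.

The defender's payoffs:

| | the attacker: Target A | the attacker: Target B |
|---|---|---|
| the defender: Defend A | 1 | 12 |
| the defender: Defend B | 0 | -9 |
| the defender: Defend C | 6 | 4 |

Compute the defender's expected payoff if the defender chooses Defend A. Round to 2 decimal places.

5.40

Take the expectation over the attacker's capability, weighting each type's action by its prior probability.
E[Defend A] = 0.2·1 + 0.4·1 + 0.4·12 = 0.2 + 0.4 + 4.8 = 5.4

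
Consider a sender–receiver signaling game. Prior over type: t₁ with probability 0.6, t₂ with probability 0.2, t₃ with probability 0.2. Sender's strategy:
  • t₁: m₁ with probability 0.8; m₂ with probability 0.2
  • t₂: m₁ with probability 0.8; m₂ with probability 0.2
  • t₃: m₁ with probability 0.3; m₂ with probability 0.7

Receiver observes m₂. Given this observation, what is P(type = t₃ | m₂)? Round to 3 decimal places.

P(m₂) = 0.6·0.2 + 0.2·0.2 + 0.2·0.7 = 0.3
P(t₃ | m₂) = (0.2·0.7) / 0.3 = 0.14 / 0.3 = 0.466667

0.467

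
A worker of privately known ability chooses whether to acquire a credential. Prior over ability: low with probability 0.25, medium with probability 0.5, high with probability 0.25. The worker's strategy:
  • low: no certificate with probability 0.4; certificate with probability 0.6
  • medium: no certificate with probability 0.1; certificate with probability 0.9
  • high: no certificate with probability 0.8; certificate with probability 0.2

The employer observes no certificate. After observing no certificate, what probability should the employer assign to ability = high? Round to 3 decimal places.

P(no certificate) = 0.25·0.4 + 0.5·0.1 + 0.25·0.8 = 0.35
P(high | no certificate) = (0.25·0.8) / 0.35 = 0.2 / 0.35 = 0.571429

0.571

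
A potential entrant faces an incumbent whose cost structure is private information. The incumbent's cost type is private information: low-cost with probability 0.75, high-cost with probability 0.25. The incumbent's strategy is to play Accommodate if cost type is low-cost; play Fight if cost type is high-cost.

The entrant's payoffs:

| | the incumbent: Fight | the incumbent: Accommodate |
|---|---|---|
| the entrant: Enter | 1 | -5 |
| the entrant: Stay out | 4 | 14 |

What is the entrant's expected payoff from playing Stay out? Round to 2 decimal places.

11.50

Take the expectation over the incumbent's cost type, weighting each type's action by its prior probability.
E[Stay out] = 0.75·14 + 0.25·4 = 10.5 + 1 = 11.5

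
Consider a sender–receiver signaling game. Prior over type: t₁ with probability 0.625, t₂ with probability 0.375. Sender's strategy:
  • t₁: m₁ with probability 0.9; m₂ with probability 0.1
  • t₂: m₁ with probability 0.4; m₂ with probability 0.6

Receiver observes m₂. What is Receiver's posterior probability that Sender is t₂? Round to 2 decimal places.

P(m₂) = 0.625·0.1 + 0.375·0.6 = 0.2875
P(t₂ | m₂) = (0.375·0.6) / 0.2875 = 0.225 / 0.2875 = 0.782609

0.78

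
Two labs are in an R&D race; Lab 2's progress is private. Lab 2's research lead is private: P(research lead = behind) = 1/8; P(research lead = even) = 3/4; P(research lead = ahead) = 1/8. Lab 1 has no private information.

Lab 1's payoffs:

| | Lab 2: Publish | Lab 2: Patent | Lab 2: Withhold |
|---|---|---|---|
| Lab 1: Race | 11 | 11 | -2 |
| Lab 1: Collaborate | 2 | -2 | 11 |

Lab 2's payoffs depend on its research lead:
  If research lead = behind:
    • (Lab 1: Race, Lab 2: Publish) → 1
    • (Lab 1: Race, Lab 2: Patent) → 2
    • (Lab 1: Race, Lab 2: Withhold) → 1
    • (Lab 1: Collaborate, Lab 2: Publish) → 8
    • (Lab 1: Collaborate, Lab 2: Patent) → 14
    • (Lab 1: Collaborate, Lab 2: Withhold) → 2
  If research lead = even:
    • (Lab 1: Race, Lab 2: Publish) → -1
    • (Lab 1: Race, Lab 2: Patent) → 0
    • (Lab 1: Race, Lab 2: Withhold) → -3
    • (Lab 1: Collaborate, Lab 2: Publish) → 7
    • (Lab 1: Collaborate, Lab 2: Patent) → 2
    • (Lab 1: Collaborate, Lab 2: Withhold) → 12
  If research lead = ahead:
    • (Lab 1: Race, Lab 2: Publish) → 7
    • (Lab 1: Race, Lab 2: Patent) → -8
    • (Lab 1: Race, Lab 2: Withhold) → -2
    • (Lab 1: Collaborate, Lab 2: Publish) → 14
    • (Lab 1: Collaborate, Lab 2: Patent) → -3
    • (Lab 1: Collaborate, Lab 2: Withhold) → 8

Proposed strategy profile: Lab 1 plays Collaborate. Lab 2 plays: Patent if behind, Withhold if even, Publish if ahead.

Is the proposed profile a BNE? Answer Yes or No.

Yes

Lab 1 plays Collaborate: E[Collaborate] = 1/8·(-2) + 3/4·(11) + 1/8·(2) = 33/4; E[Race] = 5/4. Best-responding. ✓
Lab 2 (research lead behind), facing Collaborate: Publish gives 8, Patent gives 14, Withhold gives 2. Proposed Patent is best. ✓
Lab 2 (research lead even), facing Collaborate: Publish gives 7, Patent gives 2, Withhold gives 12. Proposed Withhold is best. ✓
Lab 2 (research lead ahead), facing Collaborate: Publish gives 14, Patent gives -3, Withhold gives 8. Proposed Publish is best. ✓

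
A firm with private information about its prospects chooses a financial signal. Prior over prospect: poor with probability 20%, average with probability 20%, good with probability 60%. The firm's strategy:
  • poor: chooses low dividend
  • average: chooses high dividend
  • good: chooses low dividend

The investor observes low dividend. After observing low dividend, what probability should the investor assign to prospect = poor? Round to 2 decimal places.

0.25

Apply Bayes' rule using the sender's strategy as the likelihood.
P(low dividend) = 0.2·1 + 0.2·0 + 0.6·1 = 0.8
P(poor | low dividend) = (0.2·1) / 0.8 = 0.2 / 0.8 = 0.25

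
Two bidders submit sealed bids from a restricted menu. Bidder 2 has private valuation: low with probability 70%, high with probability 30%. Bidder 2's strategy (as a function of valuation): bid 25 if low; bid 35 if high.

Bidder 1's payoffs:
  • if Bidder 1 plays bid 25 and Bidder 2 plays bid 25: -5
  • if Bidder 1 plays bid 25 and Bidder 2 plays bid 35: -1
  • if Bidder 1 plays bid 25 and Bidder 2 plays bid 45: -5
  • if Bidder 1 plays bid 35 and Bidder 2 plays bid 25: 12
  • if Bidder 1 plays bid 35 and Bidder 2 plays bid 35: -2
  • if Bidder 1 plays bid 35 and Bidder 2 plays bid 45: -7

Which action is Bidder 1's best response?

E[bid 25] = 0.7·(-5) + 0.3·(-1) = -3.8
E[bid 35] = 0.7·(12) + 0.3·(-2) = 7.8
Best response: bid 35 (7.8 is the largest).

bid 35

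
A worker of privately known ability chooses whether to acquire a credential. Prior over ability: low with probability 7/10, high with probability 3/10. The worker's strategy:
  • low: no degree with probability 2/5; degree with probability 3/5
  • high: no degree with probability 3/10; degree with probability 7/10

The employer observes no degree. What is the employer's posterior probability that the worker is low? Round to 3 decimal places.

0.757

P(no degree) = (7/10)·(2/5) + (3/10)·(3/10) = 37/100
P(low | no degree) = ((7/10)·(2/5)) / (37/100) = (7/25) / (37/100) = 28/37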